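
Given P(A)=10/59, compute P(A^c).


P(A') = 1 - P(A) = 1 - 10/59 = 49/59

49/59


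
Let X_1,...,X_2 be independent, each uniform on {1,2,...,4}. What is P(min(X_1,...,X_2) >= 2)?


P(min >= 2) = P(all X_i >= 2) = (P(X_1 >= 2))^2
= (3/4)^2 = 9/16

9/16


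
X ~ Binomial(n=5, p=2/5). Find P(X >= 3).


P(X>=3) = P(X=3) + P(X=4) + P(X=5)
= 144/625 + 48/625 + 32/3125
= 992/3125

992/3125


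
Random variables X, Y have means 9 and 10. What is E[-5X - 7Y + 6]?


E[-5X - 7Y + 6] = -5*E[X] - 7*E[Y] + 6
= (-5)*(9) + (-7)*(10) + (6)
= -45 - 70 + 6 = -109

-109


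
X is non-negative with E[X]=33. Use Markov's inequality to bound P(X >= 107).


Markov: P(X >= a) <= E[X]/a
P(X >= 107) <= 33/107

33/107


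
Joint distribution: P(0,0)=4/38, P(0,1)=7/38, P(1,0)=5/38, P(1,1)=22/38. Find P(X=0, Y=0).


Read from table: P(X=0, Y=0) = 4/38 = 2/19

2/19


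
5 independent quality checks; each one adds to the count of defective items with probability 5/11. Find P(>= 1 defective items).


P(at least one) = 1 - P(none)
P(none) = (1 - 5/11)^5 = (6/11)^5 = 7776/161051
P(at least one) = 1 - 7776/161051 = 153275/161051

153275/161051


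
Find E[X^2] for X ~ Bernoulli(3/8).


For Bernoulli: X in {0,1}
E[X^2] = 0^2*(1-3/8) + 1^2*3/8 = 3/8

3/8


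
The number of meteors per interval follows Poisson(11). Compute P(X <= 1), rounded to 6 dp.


P(X<=1) = e^(-11)*11^0/0! + e^(-11)*11^1/1!
≈ 0.0000167017 + 0.0001837187
= 0.0002004204
≈ 0.000200

0.000200


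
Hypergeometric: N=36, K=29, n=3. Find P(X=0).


P(X=0) = C(29,0)*C(7,3) / C(36,3)
= 1*35 / 7140
= 35/7140 = 1/204

1/204


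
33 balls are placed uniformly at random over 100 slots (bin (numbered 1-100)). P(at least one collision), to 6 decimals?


P(all different) = prod((100-i)/100 for i=0..32) = 0.002559
P(at least one match) = 1 - 0.002559 = 0.997441

0.997441


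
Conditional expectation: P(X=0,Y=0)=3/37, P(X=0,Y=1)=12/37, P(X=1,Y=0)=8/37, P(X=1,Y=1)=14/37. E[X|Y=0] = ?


P(Y=0) = 11/37
E[X|Y=0] = (0*3 + 1*8)/11 = 8/11

8/11


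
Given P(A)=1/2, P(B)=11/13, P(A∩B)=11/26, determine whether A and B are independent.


P(A)*P(B) = 1/2*11/13 = 11/26
P(A∩B) = 11/26, which equals P(A)P(B), so independent

Yes, A and B are independent


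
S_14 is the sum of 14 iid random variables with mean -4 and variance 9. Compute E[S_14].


E[S_n] = n*E[X_1] = 14*-4 = -56

-56


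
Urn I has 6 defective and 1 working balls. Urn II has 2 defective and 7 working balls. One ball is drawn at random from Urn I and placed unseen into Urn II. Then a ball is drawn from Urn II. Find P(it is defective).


P(transfer defective) = 6/7; P(transfer working) = 1/7
If defective transferred: Urn II has 3 defective of 10, so P(defective|defective moved) = 3/10
If working transferred: Urn II has 2 defective of 10, so P(defective|working moved) = 1/5
By total probability: P(defective) = 6/7*3/10 + 1/7*1/5 = 2/7

2/7


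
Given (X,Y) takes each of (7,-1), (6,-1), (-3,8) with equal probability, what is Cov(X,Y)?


E[X]=10/3, E[Y]=2, E[XY]=-37/3
Cov(X,Y) = E[XY] - E[X]E[Y] = -37/3 - 10/3*2 = -19

-19


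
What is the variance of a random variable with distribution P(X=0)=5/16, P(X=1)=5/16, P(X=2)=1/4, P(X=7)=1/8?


E[X] = 27/16, E[X^2] = 119/16
Var(X) = E[X^2] - (E[X])^2 = 119/16 - (27/16)^2 = 1175/256

1175/256


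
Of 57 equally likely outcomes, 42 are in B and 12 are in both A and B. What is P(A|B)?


P(A|B) = P(A∩B)/P(B) = (12/57)/(42/57) = 12/42 = 2/7

2/7


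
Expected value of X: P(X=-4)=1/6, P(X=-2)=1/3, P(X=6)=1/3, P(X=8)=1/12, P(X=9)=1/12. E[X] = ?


E[X] = sum(x * P(x))
= -4*1/6 - 2*1/3 + 6*1/3 + 8*1/12 + 9*1/12
= 25/12

25/12


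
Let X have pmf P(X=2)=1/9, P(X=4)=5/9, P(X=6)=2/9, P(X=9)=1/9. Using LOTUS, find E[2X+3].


E[2X+3] = sum(g(x)*P(x))
= 7*1/9 + 11*5/9 + 15*2/9 + 21*1/9
= 113/9

113/9


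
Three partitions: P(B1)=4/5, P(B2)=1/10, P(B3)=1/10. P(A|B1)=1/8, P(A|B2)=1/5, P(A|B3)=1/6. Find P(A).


P(A) = P(A|B1)P(B1) + P(A|B2)P(B2) + P(A|B3)P(B3)
= 1/8*4/5 + 1/5*1/10 + 1/6*1/10
= 1/10 + 1/50 + 1/60 = 41/300

41/300


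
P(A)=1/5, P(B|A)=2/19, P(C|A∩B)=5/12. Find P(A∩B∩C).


P(A∩B∩C) = P(A) * P(B|A) * P(C|A∩B)
= 1/5 * 2/19 * 5/12
= 2/95 * 5/12 = 1/114

1/114


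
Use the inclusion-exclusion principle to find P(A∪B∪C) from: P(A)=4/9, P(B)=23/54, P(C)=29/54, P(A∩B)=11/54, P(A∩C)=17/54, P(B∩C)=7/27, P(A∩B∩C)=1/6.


P(A∪B∪C) = P(A)+P(B)+P(C) - P(AB)-P(AC)-P(BC) + P(ABC)
= 4/9+23/54+29/54 - 11/54-17/54-7/27 + 1/6
= 43/54

43/54


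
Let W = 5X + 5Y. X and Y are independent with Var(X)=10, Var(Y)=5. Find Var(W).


Independence => Cov(X,Y)=0
Var(5X + 5Y) = 5^2*Var(X) + 5^2*Var(Y)
= 25*10 + 25*5 = 375

375


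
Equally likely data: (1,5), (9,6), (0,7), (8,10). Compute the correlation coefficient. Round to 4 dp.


Cov(X,Y) = 3.2500, Var(X) = 16.2500, Var(Y) = 3.5000
rho = Cov/(sqrt(VarX)*sqrt(VarY)) = 0.4309

0.4309


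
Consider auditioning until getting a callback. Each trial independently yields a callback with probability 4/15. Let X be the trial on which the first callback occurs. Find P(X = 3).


P(X=3) = (1-p)^2 * p = (11/15)^2 * 4/15
= 121/225 * 4/15 = 484/3375

484/3375


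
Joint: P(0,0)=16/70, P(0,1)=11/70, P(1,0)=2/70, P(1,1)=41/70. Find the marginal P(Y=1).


P(Y=1) = P(0,1)+P(1,1) = 11/70 + 41/70 = 52/70 = 26/35

26/35


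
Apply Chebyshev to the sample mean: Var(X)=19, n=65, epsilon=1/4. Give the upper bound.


Var(Xbar) = Var(X)/n = 19/65
Chebyshev: P(|Xbar-mu| >= 1/4) <= Var(Xbar)/(1/4)^2 = (19/65)/(1/16) = 304/65
Bound exceeds 1, so trivial bound: 1

1


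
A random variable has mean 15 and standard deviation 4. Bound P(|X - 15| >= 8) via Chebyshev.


k = 8/4 = 2
Chebyshev: P(|X-mu| >= k*sigma) <= 1/k^2 = 1/2^2 = 1/4

1/4


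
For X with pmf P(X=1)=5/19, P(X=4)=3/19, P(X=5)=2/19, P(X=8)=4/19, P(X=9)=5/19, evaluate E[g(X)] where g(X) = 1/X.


E[1/X] = sum(g(x)*P(x))
= 1*5/19 + 1/4*3/19 + 1/5*2/19 + 1/8*4/19 + 1/9*5/19
= 1297/3420

1297/3420


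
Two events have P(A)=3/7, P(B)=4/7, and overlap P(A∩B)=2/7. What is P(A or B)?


P(A∪B) = P(A) + P(B) - P(A∩B)
= 3/7 + 4/7 - 2/7 = 5/7

5/7


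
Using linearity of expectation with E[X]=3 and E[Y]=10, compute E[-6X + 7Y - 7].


E[-6X + 7Y - 7] = -6*E[X] + 7*E[Y] - 7
= (-6)*(3) + (7)*(10) + (-7)
= -18 + 70 - 7 = 45

45


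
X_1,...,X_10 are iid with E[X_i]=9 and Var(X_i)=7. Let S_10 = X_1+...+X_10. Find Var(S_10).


By independence, Var(S_n) = n*Var(X_1) = 10*7 = 70

70


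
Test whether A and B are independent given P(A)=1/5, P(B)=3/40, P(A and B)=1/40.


P(A)*P(B) = 1/5*3/40 = 3/200
P(A∩B) = 1/40 != 3/200, so not independent

No, A and B are not independent


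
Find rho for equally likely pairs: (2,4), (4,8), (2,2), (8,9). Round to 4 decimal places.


Cov(X,Y) = 6.0000, Var(X) = 6.0000, Var(Y) = 8.1875
rho = Cov/(sqrt(VarX)*sqrt(VarY)) = 0.8561

0.8561


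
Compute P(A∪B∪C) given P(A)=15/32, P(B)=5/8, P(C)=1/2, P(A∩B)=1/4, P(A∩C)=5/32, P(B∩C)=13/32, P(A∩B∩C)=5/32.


P(A∪B∪C) = P(A)+P(B)+P(C) - P(AB)-P(AC)-P(BC) + P(ABC)
= 15/32+5/8+1/2 - 1/4-5/32-13/32 + 5/32
= 15/16

15/16


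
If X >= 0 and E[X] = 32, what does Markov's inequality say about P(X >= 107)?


Markov: P(X >= a) <= E[X]/a
P(X >= 107) <= 32/107

32/107


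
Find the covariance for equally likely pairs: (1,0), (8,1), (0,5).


E[X]=3, E[Y]=2, E[XY]=8/3
Cov(X,Y) = E[XY] - E[X]E[Y] = 8/3 - 3*2 = -10/3

-10/3


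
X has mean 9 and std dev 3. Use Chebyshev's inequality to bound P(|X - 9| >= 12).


k = 12/3 = 4
Chebyshev: P(|X-mu| >= k*sigma) <= 1/k^2 = 1/4^2 = 1/16

1/16


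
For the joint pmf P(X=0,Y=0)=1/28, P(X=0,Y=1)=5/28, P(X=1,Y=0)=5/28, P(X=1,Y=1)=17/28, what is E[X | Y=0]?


P(Y=0) = 6/28
E[X|Y=0] = (0*1 + 1*5)/6 = 5/6

5/6


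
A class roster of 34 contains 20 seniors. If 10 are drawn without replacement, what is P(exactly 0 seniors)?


P(X=0) = C(20,0)*C(14,10) / C(34,10)
= 1*1001 / 131128140
= 1001/131128140 = 7/916980

7/916980


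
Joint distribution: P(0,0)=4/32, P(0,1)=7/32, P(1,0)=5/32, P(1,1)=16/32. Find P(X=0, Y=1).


Read from table: P(X=0, Y=1) = 7/32

7/32


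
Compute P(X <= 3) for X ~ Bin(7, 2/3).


P(X<=3) = P(X=0) + P(X=1) + P(X=2) + P(X=3)
= 1/2187 + 14/2187 + 28/729 + 280/2187
= 379/2187

379/2187


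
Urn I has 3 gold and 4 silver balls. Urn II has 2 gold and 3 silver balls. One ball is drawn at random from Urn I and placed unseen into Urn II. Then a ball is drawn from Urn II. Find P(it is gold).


P(transfer gold) = 3/7; P(transfer silver) = 4/7
If gold transferred: Urn II has 3 gold of 6, so P(gold|gold moved) = 1/2
If silver transferred: Urn II has 2 gold of 6, so P(gold|silver moved) = 1/3
By total probability: P(gold) = 3/7*1/2 + 4/7*1/3 = 17/42

17/42


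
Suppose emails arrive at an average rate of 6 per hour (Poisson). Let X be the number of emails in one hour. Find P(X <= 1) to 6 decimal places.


P(X<=1) = e^(-6)*6^0/0! + e^(-6)*6^1/1!
≈ 0.0024787522 + 0.0148725131
= 0.0173512653
≈ 0.017351

0.017351


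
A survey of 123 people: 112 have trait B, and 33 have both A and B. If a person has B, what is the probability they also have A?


P(A|B) = P(A∩B)/P(B) = (33/123)/(112/123) = 33/112

33/112


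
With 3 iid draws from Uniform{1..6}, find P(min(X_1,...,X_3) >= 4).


P(min >= 4) = P(all X_i >= 4) = (P(X_1 >= 4))^3
= (3/6)^3 = (1/2)^3 = 1/8

1/8


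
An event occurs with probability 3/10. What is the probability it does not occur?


P(A') = 1 - P(A) = 1 - 3/10 = 7/10

7/10


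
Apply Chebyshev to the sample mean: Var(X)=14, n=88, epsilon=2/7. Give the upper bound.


Var(Xbar) = Var(X)/n = 14/88
Chebyshev: P(|Xbar-mu| >= 2/7) <= Var(Xbar)/(2/7)^2 = (7/44)/(4/49) = 343/176
Bound exceeds 1, so trivial bound: 1

1


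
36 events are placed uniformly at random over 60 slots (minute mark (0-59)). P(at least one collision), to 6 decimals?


P(all different) = prod((60-i)/60 for i=0..35) = 0.000001
P(at least one match) = 1 - 0.000001 = 0.999999

0.999999


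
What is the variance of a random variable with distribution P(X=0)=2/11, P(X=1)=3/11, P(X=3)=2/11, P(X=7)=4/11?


E[X] = 37/11, E[X^2] = 217/11
Var(X) = E[X^2] - (E[X])^2 = 217/11 - (37/11)^2 = 1018/121

1018/121


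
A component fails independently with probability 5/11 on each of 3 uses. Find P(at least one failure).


P(at least one) = 1 - P(none)
P(none) = (1 - 5/11)^3 = (6/11)^3 = 216/1331
P(at least one) = 1 - 216/1331 = 1115/1331

1115/1331


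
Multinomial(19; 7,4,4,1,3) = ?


19! = 121645100408832000
Denominator: 7!=5040 * 4!=24 * 4!=24 * 1!=1 * 3!=6
Coefficient = 121645100408832000 / 17418240 = 6983776800

6983776800


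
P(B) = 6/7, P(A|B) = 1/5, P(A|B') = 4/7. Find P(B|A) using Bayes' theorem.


P(A) = P(A|B)P(B) + P(A|B')P(B') = 1/5*6/7 + 4/7*1/7 = 62/245
P(B|A) = P(A|B)P(B)/P(A) = (6/35)/(62/245) = 21/31

21/31


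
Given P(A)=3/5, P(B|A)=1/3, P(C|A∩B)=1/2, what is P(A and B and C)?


P(A∩B∩C) = P(A) * P(B|A) * P(C|A∩B)
= 3/5 * 1/3 * 1/2
= 1/5 * 1/2 = 1/10

1/10


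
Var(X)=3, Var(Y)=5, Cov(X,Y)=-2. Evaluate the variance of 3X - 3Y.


Var(3X - 3Y) = 3^2*Var(X) + (-3)^2*Var(Y) + 2*3*(-3)*Cov(X,Y)
= 9*3 + 9*5 - 18*(-2)
= 27 + 45 + 36 = 108

108


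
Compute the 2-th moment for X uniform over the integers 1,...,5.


E[X^2] = (1/5) * sum(x^2 for x=1..5)
= 55/5 = 11

11


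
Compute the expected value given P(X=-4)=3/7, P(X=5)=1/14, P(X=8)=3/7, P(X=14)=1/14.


E[X] = sum(x * P(x))
= -4*3/7 + 5*1/14 + 8*3/7 + 14*1/14
= 43/14

43/14


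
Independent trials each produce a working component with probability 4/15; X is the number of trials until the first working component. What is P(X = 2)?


P(X=2) = (1-p)^1 * p = (11/15)^1 * 4/15
= 11/15 * 4/15 = 44/225

44/225


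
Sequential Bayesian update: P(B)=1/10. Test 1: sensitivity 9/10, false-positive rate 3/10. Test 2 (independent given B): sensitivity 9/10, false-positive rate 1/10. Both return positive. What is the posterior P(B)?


After test 1: P(+) = 9/10*1/10 + 3/10*9/10 = 9/25
P(B|+) = (9/100)/(9/25) = 1/4
After test 2 (use post1 as new prior): P(+) = 9/10*1/4 + 1/10*3/4 = 3/10
P(B|+,+) = (9/40)/(3/10) = 3/4

3/4


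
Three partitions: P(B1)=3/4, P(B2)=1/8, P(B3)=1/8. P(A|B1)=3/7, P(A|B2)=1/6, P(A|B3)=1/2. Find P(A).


P(A) = P(A|B1)P(B1) + P(A|B2)P(B2) + P(A|B3)P(B3)
= 3/7*3/4 + 1/6*1/8 + 1/2*1/8
= 9/28 + 1/48 + 1/16 = 17/42

17/42


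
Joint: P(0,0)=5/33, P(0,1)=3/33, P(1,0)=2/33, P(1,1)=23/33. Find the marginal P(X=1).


P(X=1) = P(1,0)+P(1,1) = 2/33 + 23/33 = 25/33

25/33


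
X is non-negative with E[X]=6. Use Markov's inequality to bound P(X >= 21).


Markov: P(X >= a) <= E[X]/a
P(X >= 21) <= 6/21 = 2/7

2/7


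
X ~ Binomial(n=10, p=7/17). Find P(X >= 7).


P(X>=7) = P(X=7) + P(X=8) + P(X=9) + P(X=10)
= 98825160000/2015993900449 + 25941604500/2015993900449 + 4035360700/2015993900449 + 282475249/2015993900449
= 129084600449/2015993900449

129084600449/2015993900449


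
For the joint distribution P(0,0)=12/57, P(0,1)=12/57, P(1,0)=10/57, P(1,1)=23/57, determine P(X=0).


P(X=0) = P(0,0)+P(0,1) = 12/57 + 12/57 = 24/57 = 8/19

8/19


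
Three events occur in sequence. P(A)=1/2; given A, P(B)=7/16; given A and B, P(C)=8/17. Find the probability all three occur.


P(A∩B∩C) = P(A) * P(B|A) * P(C|A∩B)
= 1/2 * 7/16 * 8/17
= 7/32 * 8/17 = 7/68

7/68


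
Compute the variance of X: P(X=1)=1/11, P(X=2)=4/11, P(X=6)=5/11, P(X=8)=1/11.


E[X] = 47/11, E[X^2] = 261/11
Var(X) = E[X^2] - (E[X])^2 = 261/11 - (47/11)^2 = 662/121

662/121


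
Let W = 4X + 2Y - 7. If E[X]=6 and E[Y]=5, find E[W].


E[4X + 2Y - 7] = 4*E[X] + 2*E[Y] - 7
= (4)*(6) + (2)*(5) + (-7)
= 24 + 10 - 7 = 27

27


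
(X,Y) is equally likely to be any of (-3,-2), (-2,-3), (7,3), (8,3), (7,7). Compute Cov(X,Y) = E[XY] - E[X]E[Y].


E[X]=17/5, E[Y]=8/5, E[XY]=106/5
Cov(X,Y) = E[XY] - E[X]E[Y] = 106/5 - 17/5*8/5 = 394/25

394/25


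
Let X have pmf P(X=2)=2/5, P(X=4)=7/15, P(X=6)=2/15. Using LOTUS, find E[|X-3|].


E[|X-3|] = sum(g(x)*P(x))
= 1*2/5 + 1*7/15 + 3*2/15
= 19/15

19/15


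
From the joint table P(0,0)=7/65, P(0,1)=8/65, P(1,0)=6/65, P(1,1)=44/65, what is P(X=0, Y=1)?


Read from table: P(X=0, Y=1) = 8/65

8/65


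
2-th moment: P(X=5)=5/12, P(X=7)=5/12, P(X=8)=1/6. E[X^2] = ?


E[X^2] = sum(x^2 * P(x))
= 25*5/12 + 49*5/12 + 64*1/6
= 83/2

83/2


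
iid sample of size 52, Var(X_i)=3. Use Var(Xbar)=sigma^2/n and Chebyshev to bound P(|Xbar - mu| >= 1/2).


Var(Xbar) = Var(X)/n = 3/52
Chebyshev: P(|Xbar-mu| >= 1/2) <= Var(Xbar)/(1/2)^2 = (3/52)/(1/4) = 3/13

3/13


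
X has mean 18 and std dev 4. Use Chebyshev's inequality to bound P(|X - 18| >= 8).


k = 8/4 = 2
Chebyshev: P(|X-mu| >= k*sigma) <= 1/k^2 = 1/2^2 = 1/4

1/4


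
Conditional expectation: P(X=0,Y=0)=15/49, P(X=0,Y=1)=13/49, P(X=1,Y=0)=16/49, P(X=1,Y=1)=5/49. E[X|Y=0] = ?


P(Y=0) = 31/49
E[X|Y=0] = (0*15 + 1*16)/31 = 16/31

16/31


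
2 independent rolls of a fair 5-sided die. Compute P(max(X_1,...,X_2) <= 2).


P(max <= 2) = P(all X_i <= 2) = (P(X_1 <= 2))^2
= (2/5)^2 = 4/25

4/25


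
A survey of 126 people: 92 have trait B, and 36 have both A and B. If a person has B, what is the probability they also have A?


P(A|B) = P(A∩B)/P(B) = (36/126)/(92/126) = 36/92 = 9/23

9/23


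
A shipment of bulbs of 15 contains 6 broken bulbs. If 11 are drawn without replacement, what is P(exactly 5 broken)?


P(X=5) = C(6,5)*C(9,6) / C(15,11)
= 6*84 / 1365
= 504/1365 = 24/65

24/65


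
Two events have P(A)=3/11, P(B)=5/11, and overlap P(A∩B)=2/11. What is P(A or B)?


P(A∪B) = P(A) + P(B) - P(A∩B)
= 3/11 + 5/11 - 2/11 = 6/11

6/11


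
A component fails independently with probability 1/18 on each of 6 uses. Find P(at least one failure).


P(at least one) = 1 - P(none)
P(none) = (1 - 1/18)^6 = (17/18)^6 = 24137569/34012224
P(at least one) = 1 - 24137569/34012224 = 9874655/34012224

9874655/34012224


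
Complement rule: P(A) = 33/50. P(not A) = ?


P(A') = 1 - P(A) = 1 - 33/50 = 17/50

17/50


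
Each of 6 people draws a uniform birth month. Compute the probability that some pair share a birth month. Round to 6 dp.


P(all different) = prod((12-i)/12 for i=0..5) = 0.222801
P(at least one match) = 1 - 0.222801 = 0.777199

0.777199


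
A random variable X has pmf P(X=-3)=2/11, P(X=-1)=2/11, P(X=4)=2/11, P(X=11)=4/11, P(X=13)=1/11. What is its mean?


E[X] = sum(x * P(x))
= -3*2/11 - 1*2/11 + 4*2/11 + 11*4/11 + 13*1/11
= 57/11

57/11


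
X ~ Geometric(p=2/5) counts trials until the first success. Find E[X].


For geometric (trials until first success), E[X] = 1/p = 1/(2/5) = 5/2

5/2


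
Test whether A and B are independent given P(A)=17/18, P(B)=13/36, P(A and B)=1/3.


P(A)*P(B) = 17/18*13/36 = 221/648
P(A∩B) = 1/3 != 221/648, so not independent

No, A and B are not independent


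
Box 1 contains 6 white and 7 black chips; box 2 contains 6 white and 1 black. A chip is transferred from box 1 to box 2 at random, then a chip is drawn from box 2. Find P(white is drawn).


P(transfer white) = 6/13; P(transfer black) = 7/13
If white transferred: Urn II has 7 white of 8, so P(white|white moved) = 7/8
If black transferred: Urn II has 6 white of 8, so P(white|black moved) = 3/4
By total probability: P(white) = 6/13*7/8 + 7/13*3/4 = 21/26

21/26


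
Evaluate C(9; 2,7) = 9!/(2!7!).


9! = 362880
Denominator: 2!=2 * 7!=5040
Coefficient = 362880 / 10080 = 36

36


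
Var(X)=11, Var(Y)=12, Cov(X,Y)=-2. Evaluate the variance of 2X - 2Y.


Var(2X - 2Y) = 2^2*Var(X) + (-2)^2*Var(Y) + 2*2*(-2)*Cov(X,Y)
= 4*11 + 4*12 - 8*(-2)
= 44 + 48 + 16 = 108

108


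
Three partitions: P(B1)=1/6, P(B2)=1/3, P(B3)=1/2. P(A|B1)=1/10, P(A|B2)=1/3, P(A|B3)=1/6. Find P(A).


P(A) = P(A|B1)P(B1) + P(A|B2)P(B2) + P(A|B3)P(B3)
= 1/10*1/6 + 1/3*1/3 + 1/6*1/2
= 1/60 + 1/9 + 1/12 = 19/90

19/90


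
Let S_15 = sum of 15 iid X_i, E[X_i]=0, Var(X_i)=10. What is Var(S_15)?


By independence, Var(S_n) = n*Var(X_1) = 15*10 = 150

150


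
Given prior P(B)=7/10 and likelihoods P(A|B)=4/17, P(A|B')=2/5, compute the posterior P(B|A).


P(A) = P(A|B)P(B) + P(A|B')P(B') = 4/17*7/10 + 2/5*3/10 = 121/425
P(B|A) = P(A|B)P(B)/P(A) = (14/85)/(121/425) = 70/121

70/121


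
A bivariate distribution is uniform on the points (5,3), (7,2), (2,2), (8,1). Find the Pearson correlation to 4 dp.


Cov(X,Y) = -0.7500, Var(X) = 5.2500, Var(Y) = 0.5000
rho = Cov/(sqrt(VarX)*sqrt(VarY)) = -0.4629

-0.4629


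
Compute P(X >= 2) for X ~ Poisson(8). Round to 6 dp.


P(X>=2) = 1 - P(X<=1) = 1 - (e^(-8)*8^0/0! + e^(-8)*8^1/1!)
≈ 1 - (0.0003354626 + 0.0026837010)
= 1 - 0.0030191636 = 0.9969808364
≈ 0.996981

0.996981


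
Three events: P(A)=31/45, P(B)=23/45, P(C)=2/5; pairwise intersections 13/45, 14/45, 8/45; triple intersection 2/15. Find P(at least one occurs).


P(A∪B∪C) = P(A)+P(B)+P(C) - P(AB)-P(AC)-P(BC) + P(ABC)
= 31/45+23/45+2/5 - 13/45-14/45-8/45 + 2/15
= 43/45

43/45


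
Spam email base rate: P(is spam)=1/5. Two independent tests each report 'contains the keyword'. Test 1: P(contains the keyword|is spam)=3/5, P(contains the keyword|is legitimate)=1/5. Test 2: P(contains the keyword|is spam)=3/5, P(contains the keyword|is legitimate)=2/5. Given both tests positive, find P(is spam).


After test 1: P(+) = 3/5*1/5 + 1/5*4/5 = 7/25
P(B|+) = (3/25)/(7/25) = 3/7
After test 2 (use post1 as new prior): P(+) = 3/5*3/7 + 2/5*4/7 = 17/35
P(B|+,+) = (9/35)/(17/35) = 9/17

9/17


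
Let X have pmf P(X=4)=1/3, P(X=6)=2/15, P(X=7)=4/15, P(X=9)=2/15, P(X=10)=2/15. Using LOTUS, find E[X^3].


E[X^3] = sum(g(x)*P(x))
= 64*1/3 + 216*2/15 + 343*4/15 + 729*2/15 + 1000*2/15
= 5582/15

5582/15


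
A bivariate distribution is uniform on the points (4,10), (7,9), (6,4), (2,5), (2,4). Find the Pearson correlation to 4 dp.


Cov(X,Y) = 2.1200, Var(X) = 4.1600, Var(Y) = 6.6400
rho = Cov/(sqrt(VarX)*sqrt(VarY)) = 0.4034

0.4034


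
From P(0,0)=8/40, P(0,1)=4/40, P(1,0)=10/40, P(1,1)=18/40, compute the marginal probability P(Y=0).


P(Y=0) = P(0,0)+P(1,0) = 8/40 + 10/40 = 18/40 = 9/20

9/20


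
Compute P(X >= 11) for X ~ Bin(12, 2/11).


P(X>=11) = P(X=11) + P(X=12)
= 221184/3138428376721 + 4096/3138428376721
= 20480/285311670611

20480/285311670611


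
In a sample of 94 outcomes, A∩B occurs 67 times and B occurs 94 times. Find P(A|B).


P(A|B) = P(A∩B)/P(B) = (67/94)/(94/94) = 67/94

67/94


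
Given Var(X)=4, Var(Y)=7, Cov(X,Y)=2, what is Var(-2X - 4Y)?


Var(-2X - 4Y) = (-2)^2*Var(X) + (-4)^2*Var(Y) + 2*(-2)*(-4)*Cov(X,Y)
= 4*4 + 16*7 + 16*2
= 16 + 112 + 32 = 160

160


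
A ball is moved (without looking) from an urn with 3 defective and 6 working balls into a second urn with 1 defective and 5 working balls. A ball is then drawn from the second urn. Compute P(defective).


P(transfer defective) = 3/9 = 1/3; P(transfer working) = 2/3
If defective transferred: Urn II has 2 defective of 7, so P(defective|defective moved) = 2/7
If working transferred: Urn II has 1 defective of 7, so P(defective|working moved) = 1/7
By total probability: P(defective) = 1/3*2/7 + 2/3*1/7 = 4/21

4/21


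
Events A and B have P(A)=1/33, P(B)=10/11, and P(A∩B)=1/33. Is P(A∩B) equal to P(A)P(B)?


P(A)*P(B) = 1/33*10/11 = 10/363
P(A∩B) = 1/33 != 10/363, so not independent

No, A and B are not independent


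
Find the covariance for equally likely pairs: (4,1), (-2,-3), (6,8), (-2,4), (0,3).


E[X]=6/5, E[Y]=13/5, E[XY]=10
Cov(X,Y) = E[XY] - E[X]E[Y] = 10 - 6/5*13/5 = 172/25

172/25


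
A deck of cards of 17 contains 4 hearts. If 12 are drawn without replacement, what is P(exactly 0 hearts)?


P(X=0) = C(4,0)*C(13,12) / C(17,12)
= 1*13 / 6188
= 13/6188 = 1/476

1/476


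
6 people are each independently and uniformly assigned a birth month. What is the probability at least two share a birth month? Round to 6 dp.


P(all different) = prod((12-i)/12 for i=0..5) = 0.222801
P(at least one match) = 1 - 0.222801 = 0.777199

0.777199


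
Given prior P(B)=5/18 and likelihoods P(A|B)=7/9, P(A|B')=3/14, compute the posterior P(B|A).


P(A) = P(A|B)P(B) + P(A|B')P(B') = 7/9*5/18 + 3/14*13/18 = 841/2268
P(B|A) = P(A|B)P(B)/P(A) = (35/162)/(841/2268) = 490/841

490/841


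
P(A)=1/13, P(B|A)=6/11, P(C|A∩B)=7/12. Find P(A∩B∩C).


P(A∩B∩C) = P(A) * P(B|A) * P(C|A∩B)
= 1/13 * 6/11 * 7/12
= 6/143 * 7/12 = 7/286

7/286


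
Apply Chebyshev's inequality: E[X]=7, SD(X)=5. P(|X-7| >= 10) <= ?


k = 10/5 = 2
Chebyshev: P(|X-mu| >= k*sigma) <= 1/k^2 = 1/2^2 = 1/4

1/4


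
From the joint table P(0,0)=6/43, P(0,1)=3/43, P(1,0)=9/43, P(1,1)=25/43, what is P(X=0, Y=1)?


Read from table: P(X=0, Y=1) = 3/43

3/43


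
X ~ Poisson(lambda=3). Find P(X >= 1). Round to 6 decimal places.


P(X>=1) = 1 - P(X<=0) = 1 - (e^(-3)*3^0/0!)
≈ 1 - 0.0497870684 = 0.9502129316
≈ 0.950213

0.950213


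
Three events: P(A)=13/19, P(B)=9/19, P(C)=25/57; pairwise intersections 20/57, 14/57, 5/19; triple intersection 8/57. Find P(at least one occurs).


P(A∪B∪C) = P(A)+P(B)+P(C) - P(AB)-P(AC)-P(BC) + P(ABC)
= 13/19+9/19+25/57 - 20/57-14/57-5/19 + 8/57
= 50/57

50/57


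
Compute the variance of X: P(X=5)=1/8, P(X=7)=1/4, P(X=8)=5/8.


E[X] = 59/8, E[X^2] = 443/8
Var(X) = E[X^2] - (E[X])^2 = 443/8 - (59/8)^2 = 63/64

63/64


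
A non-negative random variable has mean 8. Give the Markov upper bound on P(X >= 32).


Markov: P(X >= a) <= E[X]/a
P(X >= 32) <= 8/32 = 1/4

1/4


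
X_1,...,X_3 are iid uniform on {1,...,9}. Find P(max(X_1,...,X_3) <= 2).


P(max <= 2) = P(all X_i <= 2) = (P(X_1 <= 2))^3
= (2/9)^3 = 8/729

8/729


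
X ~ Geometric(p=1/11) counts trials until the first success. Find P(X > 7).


P(X > 7) = P(first 7 trials all fail) = (1-p)^7 = (10/11)^7 = 10000000/19487171

10000000/19487171


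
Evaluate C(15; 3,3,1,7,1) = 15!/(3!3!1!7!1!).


15! = 1307674368000
Denominator: 3!=6 * 3!=6 * 1!=1 * 7!=5040 * 1!=1
Coefficient = 1307674368000 / 181440 = 7207200

7207200


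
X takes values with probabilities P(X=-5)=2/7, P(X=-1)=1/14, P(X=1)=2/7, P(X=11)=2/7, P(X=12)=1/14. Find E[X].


E[X] = sum(x * P(x))
= -5*2/7 - 1*1/14 + 1*2/7 + 11*2/7 + 12*1/14
= 39/14

39/14


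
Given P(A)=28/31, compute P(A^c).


P(A') = 1 - P(A) = 1 - 28/31 = 3/31

3/31


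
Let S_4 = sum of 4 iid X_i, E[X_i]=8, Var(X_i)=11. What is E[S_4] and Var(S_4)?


E[S_n] = n*mu = 4*8 = 32
Var(S_n) = n*sigma^2 = 4*11 = 44

E[S_4]=32, Var(S_4)=44


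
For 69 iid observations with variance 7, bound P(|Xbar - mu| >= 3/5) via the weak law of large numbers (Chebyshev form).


Var(Xbar) = Var(X)/n = 7/69
Chebyshev: P(|Xbar-mu| >= 3/5) <= Var(Xbar)/(3/5)^2 = (7/69)/(9/25) = 175/621

175/621


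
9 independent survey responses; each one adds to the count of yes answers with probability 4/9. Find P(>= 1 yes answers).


P(at least one) = 1 - P(none)
P(none) = (1 - 4/9)^9 = (5/9)^9 = 1953125/387420489
P(at least one) = 1 - 1953125/387420489 = 385467364/387420489

385467364/387420489


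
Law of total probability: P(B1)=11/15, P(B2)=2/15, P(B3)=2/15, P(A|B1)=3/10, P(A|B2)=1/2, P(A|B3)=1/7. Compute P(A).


P(A) = P(A|B1)P(B1) + P(A|B2)P(B2) + P(A|B3)P(B3)
= 3/10*11/15 + 1/2*2/15 + 1/7*2/15
= 11/50 + 1/15 + 2/105 = 107/350

107/350


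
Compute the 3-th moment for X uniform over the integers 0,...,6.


E[X^3] = (1/7) * sum(x^3 for x=0..6)
= 441/7 = 63

63


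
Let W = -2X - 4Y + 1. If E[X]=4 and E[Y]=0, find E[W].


E[-2X - 4Y + 1] = -2*E[X] - 4*E[Y] + 1
= (-2)*(4) + (-4)*(0) + (1)
= -8 + 0 + 1 = -7

-7


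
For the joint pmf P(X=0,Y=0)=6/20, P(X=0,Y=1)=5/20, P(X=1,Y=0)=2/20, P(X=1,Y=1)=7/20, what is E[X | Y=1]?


P(Y=1) = 12/20
E[X|Y=1] = (0*5 + 1*7)/12 = 7/12

7/12


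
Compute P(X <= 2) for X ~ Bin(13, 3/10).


P(X<=2) = P(X=0) + P(X=1) + P(X=2)
= 96889010407/10000000000000 + 539810200839/10000000000000 + 694041686793/5000000000000
= 1977326743/9765625000

1977326743/9765625000


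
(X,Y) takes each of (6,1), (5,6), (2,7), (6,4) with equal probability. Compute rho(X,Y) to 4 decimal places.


Cov(X,Y) = -2.8750, Var(X) = 2.6875, Var(Y) = 5.2500
rho = Cov/(sqrt(VarX)*sqrt(VarY)) = -0.7654

-0.7654


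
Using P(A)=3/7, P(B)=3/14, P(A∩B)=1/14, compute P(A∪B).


P(A∪B) = P(A) + P(B) - P(A∩B)
= 3/7 + 3/14 - 1/14 = 4/7

4/7


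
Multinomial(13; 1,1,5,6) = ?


13! = 6227020800
Denominator: 1!=1 * 1!=1 * 5!=120 * 6!=720
Coefficient = 6227020800 / 86400 = 72072

72072


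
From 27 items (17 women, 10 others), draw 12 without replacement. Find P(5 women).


P(X=5) = C(17,5)*C(10,7) / C(27,12)
= 6188*120 / 17383860
= 742560/17383860 = 56/1311

56/1311


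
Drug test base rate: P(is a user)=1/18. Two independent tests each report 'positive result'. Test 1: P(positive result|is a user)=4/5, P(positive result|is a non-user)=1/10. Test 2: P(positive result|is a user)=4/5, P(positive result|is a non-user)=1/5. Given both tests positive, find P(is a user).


After test 1: P(+) = 4/5*1/18 + 1/10*17/18 = 5/36
P(B|+) = (2/45)/(5/36) = 8/25
After test 2 (use post1 as new prior): P(+) = 4/5*8/25 + 1/5*17/25 = 49/125
P(B|+,+) = (32/125)/(49/125) = 32/49

32/49


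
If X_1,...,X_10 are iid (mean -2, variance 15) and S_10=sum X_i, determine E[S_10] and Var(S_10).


E[S_n] = n*mu = 10*-2 = -20
Var(S_n) = n*sigma^2 = 10*15 = 150

E[S_10]=-20, Var(S_10)=150


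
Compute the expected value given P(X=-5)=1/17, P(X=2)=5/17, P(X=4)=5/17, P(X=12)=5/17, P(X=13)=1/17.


E[X] = sum(x * P(x))
= -5*1/17 + 2*5/17 + 4*5/17 + 12*5/17 + 13*1/17
= 98/17

98/17


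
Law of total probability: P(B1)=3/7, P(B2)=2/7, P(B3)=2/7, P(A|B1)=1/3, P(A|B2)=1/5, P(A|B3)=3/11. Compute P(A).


P(A) = P(A|B1)P(B1) + P(A|B2)P(B2) + P(A|B3)P(B3)
= 1/3*3/7 + 1/5*2/7 + 3/11*2/7
= 1/7 + 2/35 + 6/77 = 107/385

107/385


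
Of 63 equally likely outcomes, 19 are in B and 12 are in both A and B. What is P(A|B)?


P(A|B) = P(A∩B)/P(B) = (12/63)/(19/63) = 12/19

12/19


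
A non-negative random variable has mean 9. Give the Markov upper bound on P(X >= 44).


Markov: P(X >= a) <= E[X]/a
P(X >= 44) <= 9/44

9/44


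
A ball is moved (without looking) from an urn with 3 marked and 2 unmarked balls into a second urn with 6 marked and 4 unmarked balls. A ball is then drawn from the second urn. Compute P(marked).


P(transfer marked) = 3/5; P(transfer unmarked) = 2/5
If marked transferred: Urn II has 7 marked of 11, so P(marked|marked moved) = 7/11
If unmarked transferred: Urn II has 6 marked of 11, so P(marked|unmarked moved) = 6/11
By total probability: P(marked) = 3/5*7/11 + 2/5*6/11 = 3/5

3/5


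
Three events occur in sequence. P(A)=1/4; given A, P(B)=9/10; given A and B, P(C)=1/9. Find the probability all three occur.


P(A∩B∩C) = P(A) * P(B|A) * P(C|A∩B)
= 1/4 * 9/10 * 1/9
= 9/40 * 1/9 = 1/40

1/40


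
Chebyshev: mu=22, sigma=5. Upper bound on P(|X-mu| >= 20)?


k = 20/5 = 4
Chebyshev: P(|X-mu| >= k*sigma) <= 1/k^2 = 1/4^2 = 1/16

1/16


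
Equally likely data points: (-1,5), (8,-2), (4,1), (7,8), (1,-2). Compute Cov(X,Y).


E[X]=19/5, E[Y]=2, E[XY]=37/5
Cov(X,Y) = E[XY] - E[X]E[Y] = 37/5 - 19/5*2 = -1/5

-1/5


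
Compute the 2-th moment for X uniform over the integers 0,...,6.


E[X^2] = (1/7) * sum(x^2 for x=0..6)
= 91/7 = 13

13


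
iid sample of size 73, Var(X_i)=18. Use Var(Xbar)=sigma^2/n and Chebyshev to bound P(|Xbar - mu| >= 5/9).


Var(Xbar) = Var(X)/n = 18/73
Chebyshev: P(|Xbar-mu| >= 5/9) <= Var(Xbar)/(5/9)^2 = (18/73)/(25/81) = 1458/1825

1458/1825


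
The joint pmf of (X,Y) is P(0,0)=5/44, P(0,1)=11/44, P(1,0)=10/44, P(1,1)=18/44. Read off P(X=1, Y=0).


Read from table: P(X=1, Y=0) = 10/44 = 5/22

5/22


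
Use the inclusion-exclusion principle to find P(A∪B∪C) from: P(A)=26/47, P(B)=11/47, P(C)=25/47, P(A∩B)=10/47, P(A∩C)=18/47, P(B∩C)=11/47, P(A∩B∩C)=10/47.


P(A∪B∪C) = P(A)+P(B)+P(C) - P(AB)-P(AC)-P(BC) + P(ABC)
= 26/47+11/47+25/47 - 10/47-18/47-11/47 + 10/47
= 33/47

33/47


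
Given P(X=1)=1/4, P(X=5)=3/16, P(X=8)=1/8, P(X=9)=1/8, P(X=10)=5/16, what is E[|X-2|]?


E[|X-2|] = sum(g(x)*P(x))
= 1*1/4 + 3*3/16 + 6*1/8 + 7*1/8 + 8*5/16
= 79/16

79/16


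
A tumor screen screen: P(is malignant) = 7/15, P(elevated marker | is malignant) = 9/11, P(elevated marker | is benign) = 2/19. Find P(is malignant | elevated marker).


P(A) = P(A|B)P(B) + P(A|B')P(B') = 9/11*7/15 + 2/19*8/15 = 1373/3135
P(B|A) = P(A|B)P(B)/P(A) = (21/55)/(1373/3135) = 1197/1373

1197/1373


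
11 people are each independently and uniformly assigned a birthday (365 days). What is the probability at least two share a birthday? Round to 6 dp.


P(all different) = prod((365-i)/365 for i=0..10) = 0.858859
P(at least one match) = 1 - 0.858859 = 0.141141

0.141141


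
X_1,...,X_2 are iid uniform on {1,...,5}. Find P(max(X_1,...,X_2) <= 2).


P(max <= 2) = P(all X_i <= 2) = (P(X_1 <= 2))^2
= (2/5)^2 = 4/25

4/25


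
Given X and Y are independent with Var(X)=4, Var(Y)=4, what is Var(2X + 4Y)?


Independence => Cov(X,Y)=0
Var(2X + 4Y) = 2^2*Var(X) + 4^2*Var(Y)
= 4*4 + 16*4 = 80

80


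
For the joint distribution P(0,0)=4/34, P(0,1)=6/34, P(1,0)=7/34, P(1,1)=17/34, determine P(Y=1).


P(Y=1) = P(0,1)+P(1,1) = 6/34 + 17/34 = 23/34

23/34


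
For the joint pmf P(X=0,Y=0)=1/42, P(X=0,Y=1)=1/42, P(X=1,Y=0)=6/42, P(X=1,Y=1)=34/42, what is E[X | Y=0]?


P(Y=0) = 7/42
E[X|Y=0] = (0*1 + 1*6)/7 = 6/7

6/7


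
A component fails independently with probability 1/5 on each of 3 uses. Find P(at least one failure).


P(at least one) = 1 - P(none)
P(none) = (1 - 1/5)^3 = (4/5)^3 = 64/125
P(at least one) = 1 - 64/125 = 61/125

61/125


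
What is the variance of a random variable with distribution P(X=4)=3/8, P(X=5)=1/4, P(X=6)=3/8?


E[X] = 5, E[X^2] = 103/4
Var(X) = E[X^2] - (E[X])^2 = 103/4 - (5)^2 = 3/4

3/4


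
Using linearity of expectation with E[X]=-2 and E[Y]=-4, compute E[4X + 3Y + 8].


E[4X + 3Y + 8] = 4*E[X] + 3*E[Y] + 8
= (4)*(-2) + (3)*(-4) + (8)
= -8 - 12 + 8 = -12

-12


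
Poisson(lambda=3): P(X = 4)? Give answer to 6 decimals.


P(X=4) = e^(-3) * 3^4 / 4!
≈ 0.04978706837 * 81 / 24
≈ 0.168031

0.168031


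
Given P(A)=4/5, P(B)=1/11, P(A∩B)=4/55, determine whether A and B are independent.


P(A)*P(B) = 4/5*1/11 = 4/55
P(A∩B) = 4/55, which equals P(A)P(B), so independent

Yes, A and B are independent


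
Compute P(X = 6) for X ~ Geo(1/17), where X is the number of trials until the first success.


P(X=6) = (1-p)^5 * p = (16/17)^5 * 1/17
= 1048576/1419857 * 1/17 = 1048576/24137569

1048576/24137569


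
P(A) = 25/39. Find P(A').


P(A') = 1 - P(A) = 1 - 25/39 = 14/39

14/39


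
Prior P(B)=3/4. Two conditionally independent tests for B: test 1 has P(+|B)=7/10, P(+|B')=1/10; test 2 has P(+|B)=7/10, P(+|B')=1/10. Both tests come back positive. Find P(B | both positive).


After test 1: P(+) = 7/10*3/4 + 1/10*1/4 = 11/20
P(B|+) = (21/40)/(11/20) = 21/22
After test 2 (use post1 as new prior): P(+) = 7/10*21/22 + 1/10*1/22 = 37/55
P(B|+,+) = (147/220)/(37/55) = 147/148

147/148


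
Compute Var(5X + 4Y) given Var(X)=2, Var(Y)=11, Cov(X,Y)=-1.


Var(5X + 4Y) = 5^2*Var(X) + 4^2*Var(Y) + 2*5*4*Cov(X,Y)
= 25*2 + 16*11 + 40*(-1)
= 50 + 176 - 40 = 186

186


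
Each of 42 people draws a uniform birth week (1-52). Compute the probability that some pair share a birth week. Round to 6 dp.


P(all different) = prod((52-i)/52 for i=0..41) = 0.000000
P(at least one match) = 1 - 0.000000 = 1.000000

1.000000


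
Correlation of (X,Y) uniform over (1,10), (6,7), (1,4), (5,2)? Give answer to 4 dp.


Cov(X,Y) = -2.1875, Var(X) = 5.1875, Var(Y) = 9.1875
rho = Cov/(sqrt(VarX)*sqrt(VarY)) = -0.3169

-0.3169


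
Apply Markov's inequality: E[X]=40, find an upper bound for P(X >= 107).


Markov: P(X >= a) <= E[X]/a
P(X >= 107) <= 40/107

40/107


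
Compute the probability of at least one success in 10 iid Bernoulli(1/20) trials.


P(at least one) = 1 - P(none)
P(none) = (1 - 1/20)^10 = (19/20)^10 = 6131066257801/10240000000000
P(at least one) = 1 - 6131066257801/10240000000000 = 4108933742199/10240000000000

4108933742199/10240000000000


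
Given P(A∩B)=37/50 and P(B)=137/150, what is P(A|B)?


P(A|B) = P(A∩B)/P(B) = (111/150)/(137/150) = 111/137

111/137


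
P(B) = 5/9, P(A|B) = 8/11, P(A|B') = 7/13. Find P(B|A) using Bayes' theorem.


P(A) = P(A|B)P(B) + P(A|B')P(B') = 8/11*5/9 + 7/13*4/9 = 92/143
P(B|A) = P(A|B)P(B)/P(A) = (40/99)/(92/143) = 130/207

130/207


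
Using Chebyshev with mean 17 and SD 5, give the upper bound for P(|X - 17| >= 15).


k = 15/5 = 3
Chebyshev: P(|X-mu| >= k*sigma) <= 1/k^2 = 1/3^2 = 1/9

1/9


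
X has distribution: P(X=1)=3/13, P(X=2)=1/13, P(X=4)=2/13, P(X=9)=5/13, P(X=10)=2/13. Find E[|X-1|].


E[|X-1|] = sum(g(x)*P(x))
= 0*3/13 + 1*1/13 + 3*2/13 + 8*5/13 + 9*2/13
= 5

5


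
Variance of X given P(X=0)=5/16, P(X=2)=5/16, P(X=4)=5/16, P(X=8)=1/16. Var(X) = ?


E[X] = 19/8, E[X^2] = 41/4
Var(X) = E[X^2] - (E[X])^2 = 41/4 - (19/8)^2 = 295/64

295/64


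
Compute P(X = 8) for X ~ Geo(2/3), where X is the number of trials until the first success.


P(X=8) = (1-p)^7 * p = (1/3)^7 * 2/3
= 1/2187 * 2/3 = 2/6561

2/6561


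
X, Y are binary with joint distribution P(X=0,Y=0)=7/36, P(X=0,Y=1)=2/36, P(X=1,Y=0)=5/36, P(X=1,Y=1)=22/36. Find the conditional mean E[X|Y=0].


P(Y=0) = 12/36
E[X|Y=0] = (0*7 + 1*5)/12 = 5/12

5/12


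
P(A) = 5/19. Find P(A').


P(A') = 1 - P(A) = 1 - 5/19 = 14/19

14/19


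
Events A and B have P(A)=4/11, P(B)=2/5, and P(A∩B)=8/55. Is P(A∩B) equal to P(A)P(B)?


P(A)*P(B) = 4/11*2/5 = 8/55
P(A∩B) = 8/55, which equals P(A)P(B), so independent

Yes, A and B are independent


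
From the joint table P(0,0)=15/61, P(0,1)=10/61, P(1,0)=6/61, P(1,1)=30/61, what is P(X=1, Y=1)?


Read from table: P(X=1, Y=1) = 30/61

30/61


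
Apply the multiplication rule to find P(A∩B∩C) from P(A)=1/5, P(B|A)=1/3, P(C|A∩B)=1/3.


P(A∩B∩C) = P(A) * P(B|A) * P(C|A∩B)
= 1/5 * 1/3 * 1/3
= 1/15 * 1/3 = 1/45

1/45


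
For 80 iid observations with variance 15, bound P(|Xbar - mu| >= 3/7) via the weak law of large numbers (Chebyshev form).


Var(Xbar) = Var(X)/n = 15/80
Chebyshev: P(|Xbar-mu| >= 3/7) <= Var(Xbar)/(3/7)^2 = (3/16)/(9/49) = 49/48
Bound exceeds 1, so trivial bound: 1

1


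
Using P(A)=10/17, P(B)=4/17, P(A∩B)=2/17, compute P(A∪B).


P(A∪B) = P(A) + P(B) - P(A∩B)
= 10/17 + 4/17 - 2/17 = 12/17

12/17


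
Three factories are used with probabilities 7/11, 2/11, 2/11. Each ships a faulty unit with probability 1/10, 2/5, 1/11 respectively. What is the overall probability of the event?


P(A) = P(A|B1)P(B1) + P(A|B2)P(B2) + P(A|B3)P(B3)
= 1/10*7/11 + 2/5*2/11 + 1/11*2/11
= 7/110 + 4/55 + 2/121 = 37/242

37/242


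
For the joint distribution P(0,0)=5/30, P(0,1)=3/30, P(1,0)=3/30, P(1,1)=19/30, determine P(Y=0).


P(Y=0) = P(0,0)+P(1,0) = 5/30 + 3/30 = 8/30 = 4/15

4/15


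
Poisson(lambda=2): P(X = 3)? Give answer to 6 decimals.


P(X=3) = e^(-2) * 2^3 / 3!
≈ 0.1353352832 * 8 / 6
≈ 0.180447

0.180447


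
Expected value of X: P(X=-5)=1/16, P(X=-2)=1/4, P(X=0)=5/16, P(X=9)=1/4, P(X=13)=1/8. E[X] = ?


E[X] = sum(x * P(x))
= -5*1/16 - 2*1/4 + 0*5/16 + 9*1/4 + 13*1/8
= 49/16

49/16


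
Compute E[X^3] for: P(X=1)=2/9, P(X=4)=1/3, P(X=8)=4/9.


E[X^3] = sum(x^3 * P(x))
= 1*2/9 + 64*1/3 + 512*4/9
= 2242/9

2242/9


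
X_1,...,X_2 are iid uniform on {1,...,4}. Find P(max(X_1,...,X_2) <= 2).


P(max <= 2) = P(all X_i <= 2) = (P(X_1 <= 2))^2
= (2/4)^2 = (1/2)^2 = 1/4

1/4


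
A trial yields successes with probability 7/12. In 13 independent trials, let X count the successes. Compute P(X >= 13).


P(X>=13) = P(X=13)
= 96889010407/106993205379072
= 96889010407/106993205379072

96889010407/106993205379072


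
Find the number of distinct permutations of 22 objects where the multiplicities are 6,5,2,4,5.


22! = 1124000727777607680000
Denominator: 6!=720 * 5!=120 * 2!=2 * 4!=24 * 5!=120
Coefficient = 1124000727777607680000 / 497664000 = 2258553417120

2258553417120


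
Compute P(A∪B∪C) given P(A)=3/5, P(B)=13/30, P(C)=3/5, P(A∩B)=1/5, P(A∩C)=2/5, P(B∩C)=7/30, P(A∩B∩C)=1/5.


P(A∪B∪C) = P(A)+P(B)+P(C) - P(AB)-P(AC)-P(BC) + P(ABC)
= 3/5+13/30+3/5 - 1/5-2/5-7/30 + 1/5
= 1

1


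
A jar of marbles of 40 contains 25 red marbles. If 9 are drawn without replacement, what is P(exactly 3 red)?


P(X=3) = C(25,3)*C(15,6) / C(40,9)
= 2300*5005 / 273438880
= 11511500/273438880 = 4025/95608

4025/95608


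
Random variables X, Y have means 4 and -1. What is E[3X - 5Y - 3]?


E[3X - 5Y - 3] = 3*E[X] - 5*E[Y] - 3
= (3)*(4) + (-5)*(-1) + (-3)
= 12 + 5 - 3 = 14

14


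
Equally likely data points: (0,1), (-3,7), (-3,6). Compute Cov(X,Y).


E[X]=-2, E[Y]=14/3, E[XY]=-13
Cov(X,Y) = E[XY] - E[X]E[Y] = -13 + 2*14/3 = -11/3

-11/3


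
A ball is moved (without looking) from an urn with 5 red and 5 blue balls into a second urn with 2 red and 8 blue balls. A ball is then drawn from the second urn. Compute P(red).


P(transfer red) = 5/10 = 1/2; P(transfer blue) = 1/2
If red transferred: Urn II has 3 red of 11, so P(red|red moved) = 3/11
If blue transferred: Urn II has 2 red of 11, so P(red|blue moved) = 2/11
By total probability: P(red) = 1/2*3/11 + 1/2*2/11 = 5/22

5/22
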